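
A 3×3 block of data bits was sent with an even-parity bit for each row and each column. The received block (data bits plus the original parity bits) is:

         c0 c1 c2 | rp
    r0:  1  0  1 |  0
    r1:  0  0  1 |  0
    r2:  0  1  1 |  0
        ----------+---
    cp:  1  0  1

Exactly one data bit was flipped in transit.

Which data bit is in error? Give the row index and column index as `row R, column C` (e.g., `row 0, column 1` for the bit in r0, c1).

row 1, column 1

Recompute each row's even parity and compare to rp:
  r0: data parity 0, sent rp 0 → ok
  r1: data parity 1, sent rp 0 → mismatch
  r2: data parity 0, sent rp 0 → ok
Recompute each column's even parity and compare to cp:
  c0: data parity 1, sent cp 1 → ok
  c1: data parity 1, sent cp 0 → mismatch
  c2: data parity 1, sent cp 1 → ok
Exactly one row (r1) and one column (c1) fail → the flipped bit is at their intersection.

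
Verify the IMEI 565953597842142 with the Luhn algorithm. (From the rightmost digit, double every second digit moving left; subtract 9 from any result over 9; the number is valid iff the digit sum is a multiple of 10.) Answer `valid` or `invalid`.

From the right, keep odd positions and double even positions (subtract 9 from any doubled value over 9):
  doubled (positions 2,4,...): 8 4 7 9 6 9 3 → sum 46
  kept (positions 1,3,...): 2 1 4 7 5 5 5 5 → sum 34
Total = 80.
80 mod 10 = 0, so the number is valid.

valid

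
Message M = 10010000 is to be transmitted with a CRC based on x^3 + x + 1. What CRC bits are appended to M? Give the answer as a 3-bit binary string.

010

Append 3 zeros: 10010000000. Divide by 1011 (XOR where the leading bit is 1):
  pos 0: 1001 XOR 1011 = 0010
  pos 2: 1000 XOR 1011 = 0011
  pos 4: 1100 XOR 1011 = 0111
  pos 5: 1110 XOR 1011 = 0101
  pos 6: 1010 XOR 1011 = 0001
Remainder (last 3 bits) = 010. This is the CRC / FCS.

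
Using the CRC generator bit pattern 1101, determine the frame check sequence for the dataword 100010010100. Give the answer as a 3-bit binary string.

110

Append 3 zeros: 100010010100000. Divide by 1101 (XOR where the leading bit is 1):
  pos 0: 1000 XOR 1101 = 0101
  pos 1: 1011 XOR 1101 = 0110
  pos 2: 1100 XOR 1101 = 0001
  pos 5: 1010 XOR 1101 = 0111
  pos 6: 1111 XOR 1101 = 0010
  pos 8: 1000 XOR 1101 = 0101
  pos 9: 1010 XOR 1101 = 0111
  pos 10: 1110 XOR 1101 = 0011
Remainder (last 3 bits) = 110. This is the CRC / FCS.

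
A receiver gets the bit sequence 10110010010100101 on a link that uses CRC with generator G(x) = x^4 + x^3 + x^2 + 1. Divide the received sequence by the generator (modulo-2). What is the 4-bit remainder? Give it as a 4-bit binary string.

0000

Modulo-2 division of 10110010010100101 by 11101:
  pos 0: 10110 XOR 11101 = 01011
  pos 1: 10110 XOR 11101 = 01011
  pos 2: 10111 XOR 11101 = 01010
  pos 3: 10100 XOR 11101 = 01001
  pos 4: 10010 XOR 11101 = 01111
  pos 5: 11111 XOR 11101 = 00010
  pos 8: 10010 XOR 11101 = 01111
  pos 9: 11110 XOR 11101 = 00011
  pos 12: 11101 XOR 11101 = 00000
Remainder = 0000 (zero — the frame passes the CRC check).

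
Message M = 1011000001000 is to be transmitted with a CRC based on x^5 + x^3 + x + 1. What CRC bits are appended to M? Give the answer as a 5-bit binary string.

11110

Append 5 zeros: 101100000100000000. Divide by 101011 (XOR where the leading bit is 1):
  pos 0: 101100 XOR 101011 = 000111
  pos 3: 111000 XOR 101011 = 010011
  pos 4: 100111 XOR 101011 = 001100
  pos 6: 110000 XOR 101011 = 011011
  pos 7: 110110 XOR 101011 = 011101
  pos 8: 111010 XOR 101011 = 010001
  pos 9: 100010 XOR 101011 = 001001
  pos 11: 100100 XOR 101011 = 001111
Remainder (last 5 bits) = 11110. This is the CRC / FCS.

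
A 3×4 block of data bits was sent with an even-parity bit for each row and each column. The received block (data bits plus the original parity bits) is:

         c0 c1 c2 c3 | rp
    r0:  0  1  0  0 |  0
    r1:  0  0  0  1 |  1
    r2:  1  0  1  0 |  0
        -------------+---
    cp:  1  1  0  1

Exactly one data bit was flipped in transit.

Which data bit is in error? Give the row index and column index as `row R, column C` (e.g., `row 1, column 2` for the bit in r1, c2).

Recompute each row's even parity and compare to rp:
  r0: data parity 1, sent rp 0 → mismatch
  r1: data parity 1, sent rp 1 → ok
  r2: data parity 0, sent rp 0 → ok
Recompute each column's even parity and compare to cp:
  c0: data parity 1, sent cp 1 → ok
  c1: data parity 1, sent cp 1 → ok
  c2: data parity 1, sent cp 0 → mismatch
  c3: data parity 1, sent cp 1 → ok
Exactly one row (r0) and one column (c2) fail → the flipped bit is at their intersection.

row 0, column 2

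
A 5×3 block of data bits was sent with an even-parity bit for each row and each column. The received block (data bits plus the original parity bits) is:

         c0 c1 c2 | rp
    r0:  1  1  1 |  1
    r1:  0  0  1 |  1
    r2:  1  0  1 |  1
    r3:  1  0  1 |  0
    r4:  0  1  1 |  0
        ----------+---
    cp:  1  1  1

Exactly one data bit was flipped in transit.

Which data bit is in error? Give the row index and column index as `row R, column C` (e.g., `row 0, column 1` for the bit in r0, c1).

Recompute each row's even parity and compare to rp:
  r0: data parity 1, sent rp 1 → ok
  r1: data parity 1, sent rp 1 → ok
  r2: data parity 0, sent rp 1 → mismatch
  r3: data parity 0, sent rp 0 → ok
  r4: data parity 0, sent rp 0 → ok
Recompute each column's even parity and compare to cp:
  c0: data parity 1, sent cp 1 → ok
  c1: data parity 0, sent cp 1 → mismatch
  c2: data parity 1, sent cp 1 → ok
Exactly one row (r2) and one column (c1) fail → the flipped bit is at their intersection.

row 2, column 1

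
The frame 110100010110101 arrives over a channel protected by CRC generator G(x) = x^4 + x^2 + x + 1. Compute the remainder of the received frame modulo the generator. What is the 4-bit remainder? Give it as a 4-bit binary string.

Modulo-2 division of 110100010110101 by 10111:
  pos 0: 11010 XOR 10111 = 01101
  pos 1: 11010 XOR 10111 = 01101
  pos 2: 11010 XOR 10111 = 01101
  pos 3: 11011 XOR 10111 = 01100
  pos 4: 11000 XOR 10111 = 01111
  pos 5: 11111 XOR 10111 = 01000
  pos 6: 10001 XOR 10111 = 00110
  pos 8: 11001 XOR 10111 = 01110
  pos 9: 11100 XOR 10111 = 01011
  pos 10: 10111 XOR 10111 = 00000
Remainder = 0000 (zero — the frame passes the CRC check).

0000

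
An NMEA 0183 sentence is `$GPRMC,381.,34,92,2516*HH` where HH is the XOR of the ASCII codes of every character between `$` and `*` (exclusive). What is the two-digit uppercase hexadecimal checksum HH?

53

XOR the ASCII codes of the payload characters:
  'G' = 0x47 → acc = 0x47
  'P' = 0x50 → acc = 0x17
  'R' = 0x52 → acc = 0x45
  'M' = 0x4D → acc = 0x08
  'C' = 0x43 → acc = 0x4B
  ',' = 0x2C → acc = 0x67
  '3' = 0x33 → acc = 0x54
  '8' = 0x38 → acc = 0x6C
  '1' = 0x31 → acc = 0x5D
  '.' = 0x2E → acc = 0x73
  ',' = 0x2C → acc = 0x5F
  '3' = 0x33 → acc = 0x6C
  '4' = 0x34 → acc = 0x58
  ',' = 0x2C → acc = 0x74
  '9' = 0x39 → acc = 0x4D
  '2' = 0x32 → acc = 0x7F
  ',' = 0x2C → acc = 0x53
  '2' = 0x32 → acc = 0x61
  '5' = 0x35 → acc = 0x54
  '1' = 0x31 → acc = 0x65
  '6' = 0x36 → acc = 0x53
Checksum = 0x53.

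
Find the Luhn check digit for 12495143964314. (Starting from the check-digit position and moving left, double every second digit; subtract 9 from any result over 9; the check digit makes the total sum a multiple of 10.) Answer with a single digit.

Partial digits right→left: 4 1 3 4 6 9 3 4 1 5 9 4 2 1
Double every second digit counting from the check-digit position (so the 1st, 3rd, 5th, ... of the partial from the right).
  doubled (with −9 where >9): 8 6 3 6 2 9 4 → sum 38
  kept as-is: 1 4 9 4 5 4 1 → sum 28
Total = 38 + 28 = 66.
Check digit = (10 − (66 mod 10)) mod 10 = 4.

4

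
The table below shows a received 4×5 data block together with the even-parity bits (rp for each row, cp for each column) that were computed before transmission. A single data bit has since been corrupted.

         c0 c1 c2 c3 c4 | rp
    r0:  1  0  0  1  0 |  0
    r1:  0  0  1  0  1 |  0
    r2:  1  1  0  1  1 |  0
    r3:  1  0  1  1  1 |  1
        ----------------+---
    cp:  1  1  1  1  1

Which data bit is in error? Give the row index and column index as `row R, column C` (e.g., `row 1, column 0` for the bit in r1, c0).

row 3, column 2

Recompute each row's even parity and compare to rp:
  r0: data parity 0, sent rp 0 → ok
  r1: data parity 0, sent rp 0 → ok
  r2: data parity 0, sent rp 0 → ok
  r3: data parity 0, sent rp 1 → mismatch
Recompute each column's even parity and compare to cp:
  c0: data parity 1, sent cp 1 → ok
  c1: data parity 1, sent cp 1 → ok
  c2: data parity 0, sent cp 1 → mismatch
  c3: data parity 1, sent cp 1 → ok
  c4: data parity 1, sent cp 1 → ok
Exactly one row (r3) and one column (c2) fail → the flipped bit is at their intersection.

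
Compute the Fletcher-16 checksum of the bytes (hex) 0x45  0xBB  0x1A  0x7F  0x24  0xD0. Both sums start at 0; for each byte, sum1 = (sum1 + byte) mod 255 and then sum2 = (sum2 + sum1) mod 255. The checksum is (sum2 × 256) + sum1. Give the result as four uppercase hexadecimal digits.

4A8F

Running sums (mod 255):
  after byte 0 (0x45): sum1=69, sum2=69
  after byte 1 (0xBB): sum1=1, sum2=70
  after byte 2 (0x1A): sum1=27, sum2=97
  after byte 3 (0x7F): sum1=154, sum2=251
  after byte 4 (0x24): sum1=190, sum2=186
  after byte 5 (0xD0): sum1=143, sum2=74
Checksum = sum2·256 + sum1 = 74·256 + 143 = 19087 = 0x4A8F.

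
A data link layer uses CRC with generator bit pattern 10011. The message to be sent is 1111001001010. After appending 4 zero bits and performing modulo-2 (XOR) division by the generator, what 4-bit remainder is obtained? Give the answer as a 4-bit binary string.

Append 4 zeros: 11110010010100000. Divide by 10011 (XOR where the leading bit is 1):
  pos 0: 11110 XOR 10011 = 01101
  pos 1: 11010 XOR 10011 = 01001
  pos 2: 10011 XOR 10011 = 00000
  pos 9: 10100 XOR 10011 = 00111
  pos 11: 11100 XOR 10011 = 01111
  pos 12: 11110 XOR 10011 = 01101
Remainder (last 4 bits) = 1101. This is the CRC / FCS.

1101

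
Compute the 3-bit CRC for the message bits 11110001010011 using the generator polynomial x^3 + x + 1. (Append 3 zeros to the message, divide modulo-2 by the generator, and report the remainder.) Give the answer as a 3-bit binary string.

Append 3 zeros: 11110001010011000. Divide by 1011 (XOR where the leading bit is 1):
  pos 0: 1111 XOR 1011 = 0100
  pos 1: 1000 XOR 1011 = 0011
  pos 3: 1100 XOR 1011 = 0111
  pos 4: 1111 XOR 1011 = 0100
  pos 5: 1000 XOR 1011 = 0011
  pos 7: 1110 XOR 1011 = 0101
  pos 8: 1010 XOR 1011 = 0001
  pos 11: 1110 XOR 1011 = 0101
  pos 12: 1010 XOR 1011 = 0001
Remainder (last 3 bits) = 010. This is the CRC / FCS.

010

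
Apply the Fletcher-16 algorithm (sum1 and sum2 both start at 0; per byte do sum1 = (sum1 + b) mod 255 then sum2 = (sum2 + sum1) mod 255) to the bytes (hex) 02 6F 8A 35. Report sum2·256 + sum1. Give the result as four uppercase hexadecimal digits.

Running sums (mod 255):
  after byte 0 (02): sum1=2, sum2=2
  after byte 1 (6F): sum1=113, sum2=115
  after byte 2 (8A): sum1=251, sum2=111
  after byte 3 (35): sum1=49, sum2=160
Checksum = sum2·256 + sum1 = 160·256 + 49 = 41009 = 0xA031.

A031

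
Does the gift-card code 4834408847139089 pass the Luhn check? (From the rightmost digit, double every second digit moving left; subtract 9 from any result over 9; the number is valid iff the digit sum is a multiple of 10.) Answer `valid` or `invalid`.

invalid

From the right, keep odd positions and double even positions (subtract 9 from any doubled value over 9):
  doubled (positions 2,4,...): 7 9 2 8 7 8 6 8 → sum 55
  kept (positions 1,3,...): 9 0 3 7 8 0 4 8 → sum 39
Total = 94.
94 mod 10 = 4, so the number is invalid.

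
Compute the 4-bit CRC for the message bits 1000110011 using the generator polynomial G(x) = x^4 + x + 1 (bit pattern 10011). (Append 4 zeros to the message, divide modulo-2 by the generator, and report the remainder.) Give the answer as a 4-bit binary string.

0111

Append 4 zeros: 10001100110000. Divide by 10011 (XOR where the leading bit is 1):
  pos 0: 10001 XOR 10011 = 00010
  pos 3: 10100 XOR 10011 = 00111
  pos 5: 11111 XOR 10011 = 01100
  pos 6: 11000 XOR 10011 = 01011
  pos 7: 10110 XOR 10011 = 00101
  pos 9: 10100 XOR 10011 = 00111
Remainder (last 4 bits) = 0111. This is the CRC / FCS.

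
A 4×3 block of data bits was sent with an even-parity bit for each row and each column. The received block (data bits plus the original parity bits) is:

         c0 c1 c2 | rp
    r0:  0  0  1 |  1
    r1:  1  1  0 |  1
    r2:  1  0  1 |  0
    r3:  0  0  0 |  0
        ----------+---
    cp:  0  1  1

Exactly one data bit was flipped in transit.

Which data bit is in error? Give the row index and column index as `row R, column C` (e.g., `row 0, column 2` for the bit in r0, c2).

row 1, column 2

Recompute each row's even parity and compare to rp:
  r0: data parity 1, sent rp 1 → ok
  r1: data parity 0, sent rp 1 → mismatch
  r2: data parity 0, sent rp 0 → ok
  r3: data parity 0, sent rp 0 → ok
Recompute each column's even parity and compare to cp:
  c0: data parity 0, sent cp 0 → ok
  c1: data parity 1, sent cp 1 → ok
  c2: data parity 0, sent cp 1 → mismatch
Exactly one row (r1) and one column (c2) fail → the flipped bit is at their intersection.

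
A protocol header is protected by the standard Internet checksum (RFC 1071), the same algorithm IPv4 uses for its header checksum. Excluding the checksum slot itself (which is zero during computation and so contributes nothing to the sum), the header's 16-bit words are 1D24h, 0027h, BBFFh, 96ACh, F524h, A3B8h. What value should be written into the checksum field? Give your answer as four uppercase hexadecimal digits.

F72A

One's-complement addition (fold any carry out of bit 15 back into bit 0):
  0x1D24 + 0x0027 = 0x01D4B
  0x1D4B + 0xBBFF = 0x0D94A
  0xD94A + 0x96AC = 0x16FF6 → wrap carry → 0x6FF7
  0x6FF7 + 0xF524 = 0x1651B → wrap carry → 0x651C
  0x651C + 0xA3B8 = 0x108D4 → wrap carry → 0x08D5
One's-complement sum = 0x08D5.
Checksum = ~0x08D5 & 0xFFFF = 0xF72A.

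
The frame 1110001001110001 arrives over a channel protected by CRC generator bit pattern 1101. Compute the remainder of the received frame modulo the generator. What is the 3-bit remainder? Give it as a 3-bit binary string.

010

Modulo-2 division of 1110001001110001 by 1101:
  pos 0: 1110 XOR 1101 = 0011
  pos 2: 1100 XOR 1101 = 0001
  pos 5: 1100 XOR 1101 = 0001
  pos 8: 1111 XOR 1101 = 0010
  pos 10: 1000 XOR 1101 = 0101
  pos 11: 1010 XOR 1101 = 0111
  pos 12: 1111 XOR 1101 = 0010
Remainder = 010 (nonzero — an error is detected).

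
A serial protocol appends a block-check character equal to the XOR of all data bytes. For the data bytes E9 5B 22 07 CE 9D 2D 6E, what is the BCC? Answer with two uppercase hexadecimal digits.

XOR the bytes together:
  start with 0xE9
  0xE9 ⊕ 0x5B = 0xB2
  0xB2 ⊕ 0x22 = 0x90
  0x90 ⊕ 0x07 = 0x97
  0x97 ⊕ 0xCE = 0x59
  0x59 ⊕ 0x9D = 0xC4
  0xC4 ⊕ 0x2D = 0xE9
  0xE9 ⊕ 0x6E = 0x87

87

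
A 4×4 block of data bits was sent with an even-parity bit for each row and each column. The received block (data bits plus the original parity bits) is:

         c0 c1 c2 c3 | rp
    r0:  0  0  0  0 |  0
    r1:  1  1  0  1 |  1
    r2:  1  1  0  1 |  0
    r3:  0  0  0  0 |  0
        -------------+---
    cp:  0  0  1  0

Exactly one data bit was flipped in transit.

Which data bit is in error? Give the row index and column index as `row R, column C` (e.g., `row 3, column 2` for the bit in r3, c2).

row 2, column 2

Recompute each row's even parity and compare to rp:
  r0: data parity 0, sent rp 0 → ok
  r1: data parity 1, sent rp 1 → ok
  r2: data parity 1, sent rp 0 → mismatch
  r3: data parity 0, sent rp 0 → ok
Recompute each column's even parity and compare to cp:
  c0: data parity 0, sent cp 0 → ok
  c1: data parity 0, sent cp 0 → ok
  c2: data parity 0, sent cp 1 → mismatch
  c3: data parity 0, sent cp 0 → ok
Exactly one row (r2) and one column (c2) fail → the flipped bit is at their intersection.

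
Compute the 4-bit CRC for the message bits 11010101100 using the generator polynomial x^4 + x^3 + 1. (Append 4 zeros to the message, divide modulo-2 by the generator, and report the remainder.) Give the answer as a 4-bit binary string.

Append 4 zeros: 110101011000000. Divide by 11001 (XOR where the leading bit is 1):
  pos 0: 11010 XOR 11001 = 00011
  pos 3: 11101 XOR 11001 = 00100
  pos 5: 10010 XOR 11001 = 01011
  pos 6: 10110 XOR 11001 = 01111
  pos 7: 11110 XOR 11001 = 00111
  pos 9: 11100 XOR 11001 = 00101
Remainder (last 4 bits) = 1010. This is the CRC / FCS.

1010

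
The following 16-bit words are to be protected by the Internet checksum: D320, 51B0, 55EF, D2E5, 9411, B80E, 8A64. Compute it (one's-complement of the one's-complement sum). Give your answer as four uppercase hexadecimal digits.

One's-complement addition (fold any carry out of bit 15 back into bit 0):
  0xD320 + 0x51B0 = 0x124D0 → wrap carry → 0x24D1
  0x24D1 + 0x55EF = 0x07AC0
  0x7AC0 + 0xD2E5 = 0x14DA5 → wrap carry → 0x4DA6
  0x4DA6 + 0x9411 = 0x0E1B7
  0xE1B7 + 0xB80E = 0x199C5 → wrap carry → 0x99C6
  0x99C6 + 0x8A64 = 0x1242A → wrap carry → 0x242B
One's-complement sum = 0x242B.
Checksum = ~0x242B & 0xFFFF = 0xDBD4.

DBD4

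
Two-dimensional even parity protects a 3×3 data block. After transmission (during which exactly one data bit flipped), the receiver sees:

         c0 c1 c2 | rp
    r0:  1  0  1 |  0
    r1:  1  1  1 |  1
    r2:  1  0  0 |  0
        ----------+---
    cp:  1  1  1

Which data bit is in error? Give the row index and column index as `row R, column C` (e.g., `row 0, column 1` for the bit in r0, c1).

Recompute each row's even parity and compare to rp:
  r0: data parity 0, sent rp 0 → ok
  r1: data parity 1, sent rp 1 → ok
  r2: data parity 1, sent rp 0 → mismatch
Recompute each column's even parity and compare to cp:
  c0: data parity 1, sent cp 1 → ok
  c1: data parity 1, sent cp 1 → ok
  c2: data parity 0, sent cp 1 → mismatch
Exactly one row (r2) and one column (c2) fail → the flipped bit is at their intersection.

row 2, column 2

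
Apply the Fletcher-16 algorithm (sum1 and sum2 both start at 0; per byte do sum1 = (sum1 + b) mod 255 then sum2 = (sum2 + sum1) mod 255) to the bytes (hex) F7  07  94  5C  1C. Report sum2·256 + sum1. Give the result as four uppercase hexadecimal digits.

Running sums (mod 255):
  after byte 0 (F7): sum1=247, sum2=247
  after byte 1 (07): sum1=254, sum2=246
  after byte 2 (94): sum1=147, sum2=138
  after byte 3 (5C): sum1=239, sum2=122
  after byte 4 (1C): sum1=12, sum2=134
Checksum = sum2·256 + sum1 = 134·256 + 12 = 34316 = 0x860C.

860C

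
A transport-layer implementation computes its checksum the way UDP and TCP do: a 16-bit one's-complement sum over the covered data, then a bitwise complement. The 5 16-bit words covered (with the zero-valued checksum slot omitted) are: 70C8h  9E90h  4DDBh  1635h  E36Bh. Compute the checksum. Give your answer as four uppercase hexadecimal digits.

One's-complement addition (fold any carry out of bit 15 back into bit 0):
  0x70C8 + 0x9E90 = 0x10F58 → wrap carry → 0x0F59
  0x0F59 + 0x4DDB = 0x05D34
  0x5D34 + 0x1635 = 0x07369
  0x7369 + 0xE36B = 0x156D4 → wrap carry → 0x56D5
One's-complement sum = 0x56D5.
Checksum = ~0x56D5 & 0xFFFF = 0xA92A.

A92A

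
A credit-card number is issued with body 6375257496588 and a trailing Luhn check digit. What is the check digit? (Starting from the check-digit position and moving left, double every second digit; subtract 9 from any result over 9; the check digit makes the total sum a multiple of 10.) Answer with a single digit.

Partial digits right→left: 8 8 5 6 9 4 7 5 2 5 7 3 6
Double every second digit counting from the check-digit position (so the 1st, 3rd, 5th, ... of the partial from the right).
  doubled (with −9 where >9): 7 1 9 5 4 5 3 → sum 34
  kept as-is: 8 6 4 5 5 3 → sum 31
Total = 34 + 31 = 65.
Check digit = (10 − (65 mod 10)) mod 10 = 5.

5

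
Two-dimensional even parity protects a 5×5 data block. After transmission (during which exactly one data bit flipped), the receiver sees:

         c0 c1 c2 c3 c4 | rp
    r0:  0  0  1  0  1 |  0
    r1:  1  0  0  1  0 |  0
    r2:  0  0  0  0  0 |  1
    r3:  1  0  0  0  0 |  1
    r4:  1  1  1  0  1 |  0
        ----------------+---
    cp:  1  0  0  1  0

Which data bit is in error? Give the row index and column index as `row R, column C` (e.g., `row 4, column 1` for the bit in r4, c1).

Recompute each row's even parity and compare to rp:
  r0: data parity 0, sent rp 0 → ok
  r1: data parity 0, sent rp 0 → ok
  r2: data parity 0, sent rp 1 → mismatch
  r3: data parity 1, sent rp 1 → ok
  r4: data parity 0, sent rp 0 → ok
Recompute each column's even parity and compare to cp:
  c0: data parity 1, sent cp 1 → ok
  c1: data parity 1, sent cp 0 → mismatch
  c2: data parity 0, sent cp 0 → ok
  c3: data parity 1, sent cp 1 → ok
  c4: data parity 0, sent cp 0 → ok
Exactly one row (r2) and one column (c1) fail → the flipped bit is at their intersection.

row 2, column 1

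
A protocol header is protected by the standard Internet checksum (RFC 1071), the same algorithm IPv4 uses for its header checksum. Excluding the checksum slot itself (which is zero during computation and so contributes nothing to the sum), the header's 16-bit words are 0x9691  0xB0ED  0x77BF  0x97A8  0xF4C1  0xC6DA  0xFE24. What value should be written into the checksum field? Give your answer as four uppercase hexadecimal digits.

EF56

One's-complement addition (fold any carry out of bit 15 back into bit 0):
  0x9691 + 0xB0ED = 0x1477E → wrap carry → 0x477F
  0x477F + 0x77BF = 0x0BF3E
  0xBF3E + 0x97A8 = 0x156E6 → wrap carry → 0x56E7
  0x56E7 + 0xF4C1 = 0x14BA8 → wrap carry → 0x4BA9
  0x4BA9 + 0xC6DA = 0x11283 → wrap carry → 0x1284
  0x1284 + 0xFE24 = 0x110A8 → wrap carry → 0x10A9
One's-complement sum = 0x10A9.
Checksum = ~0x10A9 & 0xFFFF = 0xEF56.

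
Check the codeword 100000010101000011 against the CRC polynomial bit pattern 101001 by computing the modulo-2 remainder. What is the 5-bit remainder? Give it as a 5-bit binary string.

00000

Modulo-2 division of 100000010101000011 by 101001:
  pos 0: 100000 XOR 101001 = 001001
  pos 2: 100101 XOR 101001 = 001100
  pos 4: 110001 XOR 101001 = 011000
  pos 5: 110000 XOR 101001 = 011001
  pos 6: 110011 XOR 101001 = 011010
  pos 7: 110100 XOR 101001 = 011101
  pos 8: 111010 XOR 101001 = 010011
  pos 9: 100110 XOR 101001 = 001111
  pos 11: 111101 XOR 101001 = 010100
  pos 12: 101001 XOR 101001 = 000000
Remainder = 00000 (zero — the frame passes the CRC check).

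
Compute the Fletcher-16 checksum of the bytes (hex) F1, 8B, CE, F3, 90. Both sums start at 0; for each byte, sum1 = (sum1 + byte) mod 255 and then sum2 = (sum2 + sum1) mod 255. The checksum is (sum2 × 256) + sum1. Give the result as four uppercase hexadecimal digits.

Running sums (mod 255):
  after byte 0 (F1): sum1=241, sum2=241
  after byte 1 (8B): sum1=125, sum2=111
  after byte 2 (CE): sum1=76, sum2=187
  after byte 3 (F3): sum1=64, sum2=251
  after byte 4 (90): sum1=208, sum2=204
Checksum = sum2·256 + sum1 = 204·256 + 208 = 52432 = 0xCCD0.

CCD0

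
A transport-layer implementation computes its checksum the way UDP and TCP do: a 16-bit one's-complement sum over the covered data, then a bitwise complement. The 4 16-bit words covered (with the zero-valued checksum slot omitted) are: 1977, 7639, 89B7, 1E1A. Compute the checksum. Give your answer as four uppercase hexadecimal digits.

One's-complement addition (fold any carry out of bit 15 back into bit 0):
  0x1977 + 0x7639 = 0x08FB0
  0x8FB0 + 0x89B7 = 0x11967 → wrap carry → 0x1968
  0x1968 + 0x1E1A = 0x03782
One's-complement sum = 0x3782.
Checksum = ~0x3782 & 0xFFFF = 0xC87D.

C87D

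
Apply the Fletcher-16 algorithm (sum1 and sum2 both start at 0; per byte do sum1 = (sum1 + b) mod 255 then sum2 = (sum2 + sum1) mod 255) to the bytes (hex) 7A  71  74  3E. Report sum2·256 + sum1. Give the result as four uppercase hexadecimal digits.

Running sums (mod 255):
  after byte 0 (7A): sum1=122, sum2=122
  after byte 1 (71): sum1=235, sum2=102
  after byte 2 (74): sum1=96, sum2=198
  after byte 3 (3E): sum1=158, sum2=101
Checksum = sum2·256 + sum1 = 101·256 + 158 = 26014 = 0x659E.

659E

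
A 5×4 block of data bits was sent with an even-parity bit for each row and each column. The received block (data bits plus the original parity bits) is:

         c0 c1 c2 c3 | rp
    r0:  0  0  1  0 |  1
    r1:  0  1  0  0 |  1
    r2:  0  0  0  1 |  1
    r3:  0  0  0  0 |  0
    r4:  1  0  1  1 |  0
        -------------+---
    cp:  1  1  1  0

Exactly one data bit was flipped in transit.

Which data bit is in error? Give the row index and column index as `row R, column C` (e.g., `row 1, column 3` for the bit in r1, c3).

Recompute each row's even parity and compare to rp:
  r0: data parity 1, sent rp 1 → ok
  r1: data parity 1, sent rp 1 → ok
  r2: data parity 1, sent rp 1 → ok
  r3: data parity 0, sent rp 0 → ok
  r4: data parity 1, sent rp 0 → mismatch
Recompute each column's even parity and compare to cp:
  c0: data parity 1, sent cp 1 → ok
  c1: data parity 1, sent cp 1 → ok
  c2: data parity 0, sent cp 1 → mismatch
  c3: data parity 0, sent cp 0 → ok
Exactly one row (r4) and one column (c2) fail → the flipped bit is at their intersection.

row 4, column 2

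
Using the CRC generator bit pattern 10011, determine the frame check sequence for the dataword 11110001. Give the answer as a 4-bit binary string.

Append 4 zeros: 111100010000. Divide by 10011 (XOR where the leading bit is 1):
  pos 0: 11110 XOR 10011 = 01101
  pos 1: 11010 XOR 10011 = 01001
  pos 2: 10010 XOR 10011 = 00001
  pos 6: 11000 XOR 10011 = 01011
  pos 7: 10110 XOR 10011 = 00101
Remainder (last 4 bits) = 0101. This is the CRC / FCS.

0101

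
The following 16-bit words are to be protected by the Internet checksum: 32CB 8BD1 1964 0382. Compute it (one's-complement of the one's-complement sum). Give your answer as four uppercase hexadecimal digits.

247D

One's-complement addition (fold any carry out of bit 15 back into bit 0):
  0x32CB + 0x8BD1 = 0x0BE9C
  0xBE9C + 0x1964 = 0x0D800
  0xD800 + 0x0382 = 0x0DB82
One's-complement sum = 0xDB82.
Checksum = ~0xDB82 & 0xFFFF = 0x247D.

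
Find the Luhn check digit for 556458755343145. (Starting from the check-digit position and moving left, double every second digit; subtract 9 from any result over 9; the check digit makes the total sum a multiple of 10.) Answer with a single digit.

6

Partial digits right→left: 5 4 1 3 4 3 5 5 7 8 5 4 6 5 5
Double every second digit counting from the check-digit position (so the 1st, 3rd, 5th, ... of the partial from the right).
  doubled (with −9 where >9): 1 2 8 1 5 1 3 1 → sum 22
  kept as-is: 4 3 3 5 8 4 5 → sum 32
Total = 22 + 32 = 54.
Check digit = (10 − (54 mod 10)) mod 10 = 6.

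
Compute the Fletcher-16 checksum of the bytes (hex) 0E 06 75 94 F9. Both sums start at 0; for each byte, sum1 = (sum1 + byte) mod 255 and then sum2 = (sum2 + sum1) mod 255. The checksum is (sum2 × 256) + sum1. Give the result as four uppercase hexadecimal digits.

E118

Running sums (mod 255):
  after byte 0 (0E): sum1=14, sum2=14
  after byte 1 (06): sum1=20, sum2=34
  after byte 2 (75): sum1=137, sum2=171
  after byte 3 (94): sum1=30, sum2=201
  after byte 4 (F9): sum1=24, sum2=225
Checksum = sum2·256 + sum1 = 225·256 + 24 = 57624 = 0xE118.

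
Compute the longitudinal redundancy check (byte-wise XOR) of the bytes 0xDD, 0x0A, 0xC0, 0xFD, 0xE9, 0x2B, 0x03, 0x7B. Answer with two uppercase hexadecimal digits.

XOR the bytes together:
  start with 0xDD
  0xDD ⊕ 0x0A = 0xD7
  0xD7 ⊕ 0xC0 = 0x17
  0x17 ⊕ 0xFD = 0xEA
  0xEA ⊕ 0xE9 = 0x03
  0x03 ⊕ 0x2B = 0x28
  0x28 ⊕ 0x03 = 0x2B
  0x2B ⊕ 0x7B = 0x50

50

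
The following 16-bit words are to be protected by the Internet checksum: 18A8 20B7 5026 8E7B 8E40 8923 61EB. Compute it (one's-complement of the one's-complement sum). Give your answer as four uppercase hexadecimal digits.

One's-complement addition (fold any carry out of bit 15 back into bit 0):
  0x18A8 + 0x20B7 = 0x0395F
  0x395F + 0x5026 = 0x08985
  0x8985 + 0x8E7B = 0x11800 → wrap carry → 0x1801
  0x1801 + 0x8E40 = 0x0A641
  0xA641 + 0x8923 = 0x12F64 → wrap carry → 0x2F65
  0x2F65 + 0x61EB = 0x09150
One's-complement sum = 0x9150.
Checksum = ~0x9150 & 0xFFFF = 0x6EAF.

6EAF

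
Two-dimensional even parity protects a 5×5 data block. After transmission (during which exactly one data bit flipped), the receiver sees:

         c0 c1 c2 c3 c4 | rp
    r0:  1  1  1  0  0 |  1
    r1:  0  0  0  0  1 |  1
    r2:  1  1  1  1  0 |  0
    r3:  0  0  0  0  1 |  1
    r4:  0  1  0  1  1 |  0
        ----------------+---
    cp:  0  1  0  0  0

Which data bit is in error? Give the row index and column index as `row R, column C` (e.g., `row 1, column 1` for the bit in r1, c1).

row 4, column 4

Recompute each row's even parity and compare to rp:
  r0: data parity 1, sent rp 1 → ok
  r1: data parity 1, sent rp 1 → ok
  r2: data parity 0, sent rp 0 → ok
  r3: data parity 1, sent rp 1 → ok
  r4: data parity 1, sent rp 0 → mismatch
Recompute each column's even parity and compare to cp:
  c0: data parity 0, sent cp 0 → ok
  c1: data parity 1, sent cp 1 → ok
  c2: data parity 0, sent cp 0 → ok
  c3: data parity 0, sent cp 0 → ok
  c4: data parity 1, sent cp 0 → mismatch
Exactly one row (r4) and one column (c4) fail → the flipped bit is at their intersection.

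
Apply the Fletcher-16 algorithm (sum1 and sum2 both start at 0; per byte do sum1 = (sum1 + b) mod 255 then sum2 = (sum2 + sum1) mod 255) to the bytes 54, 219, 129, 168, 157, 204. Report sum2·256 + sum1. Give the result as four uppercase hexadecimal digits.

Running sums (mod 255):
  after byte 0 (54): sum1=54, sum2=54
  after byte 1 (219): sum1=18, sum2=72
  after byte 2 (129): sum1=147, sum2=219
  after byte 3 (168): sum1=60, sum2=24
  after byte 4 (157): sum1=217, sum2=241
  after byte 5 (204): sum1=166, sum2=152
Checksum = sum2·256 + sum1 = 152·256 + 166 = 39078 = 0x98A6.

98A6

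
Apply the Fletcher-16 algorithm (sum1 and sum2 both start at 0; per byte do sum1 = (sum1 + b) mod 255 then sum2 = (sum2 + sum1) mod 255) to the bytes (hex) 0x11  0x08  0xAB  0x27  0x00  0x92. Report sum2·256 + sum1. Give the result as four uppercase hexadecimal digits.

Running sums (mod 255):
  after byte 0 (0x11): sum1=17, sum2=17
  after byte 1 (0x08): sum1=25, sum2=42
  after byte 2 (0xAB): sum1=196, sum2=238
  after byte 3 (0x27): sum1=235, sum2=218
  after byte 4 (0x00): sum1=235, sum2=198
  after byte 5 (0x92): sum1=126, sum2=69
Checksum = sum2·256 + sum1 = 69·256 + 126 = 17790 = 0x457E.

457E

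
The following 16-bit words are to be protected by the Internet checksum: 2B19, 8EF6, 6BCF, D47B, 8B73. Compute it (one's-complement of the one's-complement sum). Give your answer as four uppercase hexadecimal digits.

One's-complement addition (fold any carry out of bit 15 back into bit 0):
  0x2B19 + 0x8EF6 = 0x0BA0F
  0xBA0F + 0x6BCF = 0x125DE → wrap carry → 0x25DF
  0x25DF + 0xD47B = 0x0FA5A
  0xFA5A + 0x8B73 = 0x185CD → wrap carry → 0x85CE
One's-complement sum = 0x85CE.
Checksum = ~0x85CE & 0xFFFF = 0x7A31.

7A31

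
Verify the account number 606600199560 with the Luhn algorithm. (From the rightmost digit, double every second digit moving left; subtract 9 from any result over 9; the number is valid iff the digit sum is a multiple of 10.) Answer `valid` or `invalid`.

From the right, keep odd positions and double even positions (subtract 9 from any doubled value over 9):
  doubled (positions 2,4,...): 3 9 2 0 3 3 → sum 20
  kept (positions 1,3,...): 0 5 9 0 6 0 → sum 20
Total = 40.
40 mod 10 = 0, so the number is valid.

valid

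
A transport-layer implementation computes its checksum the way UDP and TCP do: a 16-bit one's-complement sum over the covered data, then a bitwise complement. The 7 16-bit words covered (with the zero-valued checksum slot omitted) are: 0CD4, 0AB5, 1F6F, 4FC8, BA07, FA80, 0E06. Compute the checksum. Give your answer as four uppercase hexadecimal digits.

B6B0

One's-complement addition (fold any carry out of bit 15 back into bit 0):
  0x0CD4 + 0x0AB5 = 0x01789
  0x1789 + 0x1F6F = 0x036F8
  0x36F8 + 0x4FC8 = 0x086C0
  0x86C0 + 0xBA07 = 0x140C7 → wrap carry → 0x40C8
  0x40C8 + 0xFA80 = 0x13B48 → wrap carry → 0x3B49
  0x3B49 + 0x0E06 = 0x0494F
One's-complement sum = 0x494F.
Checksum = ~0x494F & 0xFFFF = 0xB6B0.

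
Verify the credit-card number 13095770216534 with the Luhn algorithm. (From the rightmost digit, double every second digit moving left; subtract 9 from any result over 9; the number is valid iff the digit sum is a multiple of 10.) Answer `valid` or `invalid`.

valid

From the right, keep odd positions and double even positions (subtract 9 from any doubled value over 9):
  doubled (positions 2,4,...): 6 3 4 5 1 0 2 → sum 21
  kept (positions 1,3,...): 4 5 1 0 7 9 3 → sum 29
Total = 50.
50 mod 10 = 0, so the number is valid.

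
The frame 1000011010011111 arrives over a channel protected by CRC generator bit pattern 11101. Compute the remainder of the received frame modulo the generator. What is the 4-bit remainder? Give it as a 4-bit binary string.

1101

Modulo-2 division of 1000011010011111 by 11101:
  pos 0: 10000 XOR 11101 = 01101
  pos 1: 11011 XOR 11101 = 00110
  pos 3: 11010 XOR 11101 = 00111
  pos 5: 11110 XOR 11101 = 00011
  pos 8: 11011 XOR 11101 = 00110
  pos 10: 11011 XOR 11101 = 00110
Remainder = 1101 (nonzero — an error is detected).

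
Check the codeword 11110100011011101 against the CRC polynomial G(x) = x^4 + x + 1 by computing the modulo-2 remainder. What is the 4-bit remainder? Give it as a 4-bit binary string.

0000

Modulo-2 division of 11110100011011101 by 10011:
  pos 0: 11110 XOR 10011 = 01101
  pos 1: 11011 XOR 10011 = 01000
  pos 2: 10000 XOR 10011 = 00011
  pos 5: 11001 XOR 10011 = 01010
  pos 6: 10101 XOR 10011 = 00110
  pos 8: 11001 XOR 10011 = 01010
  pos 9: 10101 XOR 10011 = 00110
  pos 11: 11010 XOR 10011 = 01001
  pos 12: 10011 XOR 10011 = 00000
Remainder = 0000 (zero — the frame passes the CRC check).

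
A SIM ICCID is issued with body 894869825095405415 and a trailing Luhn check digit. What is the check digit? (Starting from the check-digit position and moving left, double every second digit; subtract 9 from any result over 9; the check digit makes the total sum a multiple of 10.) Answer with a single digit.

Partial digits right→left: 5 1 4 5 0 4 5 9 0 5 2 8 9 6 8 4 9 8
Double every second digit counting from the check-digit position (so the 1st, 3rd, 5th, ... of the partial from the right).
  doubled (with −9 where >9): 1 8 0 1 0 4 9 7 9 → sum 39
  kept as-is: 1 5 4 9 5 8 6 4 8 → sum 50
Total = 39 + 50 = 89.
Check digit = (10 − (89 mod 10)) mod 10 = 1.

1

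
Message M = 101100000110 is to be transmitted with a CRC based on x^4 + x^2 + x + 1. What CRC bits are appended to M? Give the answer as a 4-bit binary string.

Append 4 zeros: 1011000001100000. Divide by 10111 (XOR where the leading bit is 1):
  pos 0: 10110 XOR 10111 = 00001
  pos 4: 10000 XOR 10111 = 00111
  pos 6: 11111 XOR 10111 = 01000
  pos 7: 10000 XOR 10111 = 00111
  pos 9: 11100 XOR 10111 = 01011
  pos 10: 10110 XOR 10111 = 00001
Remainder (last 4 bits) = 0010. This is the CRC / FCS.

0010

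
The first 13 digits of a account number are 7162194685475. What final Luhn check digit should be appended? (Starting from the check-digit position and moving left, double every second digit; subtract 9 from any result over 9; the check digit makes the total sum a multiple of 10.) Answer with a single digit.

Partial digits right→left: 5 7 4 5 8 6 4 9 1 2 6 1 7
Double every second digit counting from the check-digit position (so the 1st, 3rd, 5th, ... of the partial from the right).
  doubled (with −9 where >9): 1 8 7 8 2 3 5 → sum 34
  kept as-is: 7 5 6 9 2 1 → sum 30
Total = 34 + 30 = 64.
Check digit = (10 − (64 mod 10)) mod 10 = 6.

6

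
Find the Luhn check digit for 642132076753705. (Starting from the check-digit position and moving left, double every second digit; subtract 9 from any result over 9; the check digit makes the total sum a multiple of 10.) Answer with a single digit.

3

Partial digits right→left: 5 0 7 3 5 7 6 7 0 2 3 1 2 4 6
Double every second digit counting from the check-digit position (so the 1st, 3rd, 5th, ... of the partial from the right).
  doubled (with −9 where >9): 1 5 1 3 0 6 4 3 → sum 23
  kept as-is: 0 3 7 7 2 1 4 → sum 24
Total = 23 + 24 = 47.
Check digit = (10 − (47 mod 10)) mod 10 = 3.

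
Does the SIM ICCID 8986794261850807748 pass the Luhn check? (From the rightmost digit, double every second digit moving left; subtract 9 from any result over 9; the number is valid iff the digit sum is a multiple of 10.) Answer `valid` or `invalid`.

invalid

From the right, keep odd positions and double even positions (subtract 9 from any doubled value over 9):
  doubled (positions 2,4,...): 8 5 7 1 2 4 9 3 9 → sum 48
  kept (positions 1,3,...): 8 7 0 0 8 6 4 7 8 8 → sum 56
Total = 104.
104 mod 10 = 4, so the number is invalid.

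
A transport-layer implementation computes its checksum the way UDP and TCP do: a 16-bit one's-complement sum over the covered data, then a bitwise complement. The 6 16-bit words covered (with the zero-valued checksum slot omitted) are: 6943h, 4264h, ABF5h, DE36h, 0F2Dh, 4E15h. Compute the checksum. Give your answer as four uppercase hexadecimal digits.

One's-complement addition (fold any carry out of bit 15 back into bit 0):
  0x6943 + 0x4264 = 0x0ABA7
  0xABA7 + 0xABF5 = 0x1579C → wrap carry → 0x579D
  0x579D + 0xDE36 = 0x135D3 → wrap carry → 0x35D4
  0x35D4 + 0x0F2D = 0x04501
  0x4501 + 0x4E15 = 0x09316
One's-complement sum = 0x9316.
Checksum = ~0x9316 & 0xFFFF = 0x6CE9.

6CE9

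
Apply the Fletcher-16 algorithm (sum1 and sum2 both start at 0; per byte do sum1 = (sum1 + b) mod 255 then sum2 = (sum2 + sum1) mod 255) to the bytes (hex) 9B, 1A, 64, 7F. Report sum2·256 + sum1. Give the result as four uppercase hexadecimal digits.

0599

Running sums (mod 255):
  after byte 0 (9B): sum1=155, sum2=155
  after byte 1 (1A): sum1=181, sum2=81
  after byte 2 (64): sum1=26, sum2=107
  after byte 3 (7F): sum1=153, sum2=5
Checksum = sum2·256 + sum1 = 5·256 + 153 = 1433 = 0x0599.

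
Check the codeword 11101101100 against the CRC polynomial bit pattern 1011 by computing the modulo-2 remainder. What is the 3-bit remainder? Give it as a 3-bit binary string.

Modulo-2 division of 11101101100 by 1011:
  pos 0: 1110 XOR 1011 = 0101
  pos 1: 1011 XOR 1011 = 0000
  pos 5: 1011 XOR 1011 = 0000
Remainder = 000 (zero — the frame passes the CRC check).

000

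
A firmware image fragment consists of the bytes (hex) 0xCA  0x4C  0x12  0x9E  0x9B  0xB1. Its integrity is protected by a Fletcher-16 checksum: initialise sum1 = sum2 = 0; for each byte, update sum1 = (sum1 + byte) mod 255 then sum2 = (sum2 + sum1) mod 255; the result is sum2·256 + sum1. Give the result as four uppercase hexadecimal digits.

Running sums (mod 255):
  after byte 0 (0xCA): sum1=202, sum2=202
  after byte 1 (0x4C): sum1=23, sum2=225
  after byte 2 (0x12): sum1=41, sum2=11
  after byte 3 (0x9E): sum1=199, sum2=210
  after byte 4 (0x9B): sum1=99, sum2=54
  after byte 5 (0xB1): sum1=21, sum2=75
Checksum = sum2·256 + sum1 = 75·256 + 21 = 19221 = 0x4B15.

4B15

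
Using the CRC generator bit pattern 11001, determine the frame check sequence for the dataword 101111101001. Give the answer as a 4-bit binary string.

Append 4 zeros: 1011111010010000. Divide by 11001 (XOR where the leading bit is 1):
  pos 0: 10111 XOR 11001 = 01110
  pos 1: 11101 XOR 11001 = 00100
  pos 3: 10010 XOR 11001 = 01011
  pos 4: 10111 XOR 11001 = 01110
  pos 5: 11100 XOR 11001 = 00101
  pos 7: 10101 XOR 11001 = 01100
  pos 8: 11000 XOR 11001 = 00001
Remainder (last 4 bits) = 1000. This is the CRC / FCS.

1000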